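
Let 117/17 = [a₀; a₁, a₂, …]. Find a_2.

117 = 6·17 + 15   →  a_0 = 6
17 = 1·15 + 2   →  a_1 = 1
15 = 7·2 + 1   →  a_2 = 7

7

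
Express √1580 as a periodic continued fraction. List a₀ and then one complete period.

a₀ = ⌊√1580⌋ = 39.
With m₀=0, d₀=1 and mₖ₊₁ = dₖaₖ − mₖ, dₖ₊₁ = (n − mₖ₊₁²)/dₖ, aₖ₊₁ = ⌊(a₀+mₖ₊₁)/dₖ₊₁⌋:
  k=1: m=39, d=59, a=1
  k=2: m=20, d=20, a=2
  k=3: m=20, d=59, a=1
  k=4: m=39, d=1, a=78
d=1 and a=2a₀=78 at k=4, so the next step gives (m, d) = (39, 59) again — its k=1 value — and the period has length 4.

[39; 1, 2, 1, 78]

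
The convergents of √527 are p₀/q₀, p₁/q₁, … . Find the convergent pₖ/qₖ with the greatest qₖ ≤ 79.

528/23

√527 = [22; 1, 21, 1, 44, …] (period length 4).
Convergents:
  p_0/q_0 = 22/1
  p_1/q_1 = 23/1
  p_2/q_2 = 505/22
  p_3/q_3 = 528/23
  p_4/q_4 = 23737/1034
q_3 = 23 ≤ 79 < 1034 = q_4, so the answer is 528/23.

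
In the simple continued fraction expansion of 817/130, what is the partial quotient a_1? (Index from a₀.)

3

817 = 6·130 + 37   →  a_0 = 6
130 = 3·37 + 19   →  a_1 = 3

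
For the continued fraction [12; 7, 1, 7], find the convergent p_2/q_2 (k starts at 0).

97/8

Using pₖ = aₖpₖ₋₁ + pₖ₋₂, qₖ = aₖqₖ₋₁ + qₖ₋₂ (with p₋₁=1, p₋₂=0, q₋₁=0, q₋₂=1):
  k=0: a=12, p=12, q=1
  k=1: a=7, p=85, q=7
  k=2: a=1, p=97, q=8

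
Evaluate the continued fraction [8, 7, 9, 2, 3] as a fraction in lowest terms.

Using pₖ = aₖpₖ₋₁ + pₖ₋₂ and qₖ = aₖqₖ₋₁ + qₖ₋₂:
  k=0: a=8, p=8, q=1
  k=1: a=7, p=57, q=7
  k=2: a=9, p=521, q=64
  k=3: a=2, p=1099, q=135
  k=4: a=3, p=3818, q=469

3818/469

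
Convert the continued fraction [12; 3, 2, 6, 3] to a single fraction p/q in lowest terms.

1745/142

Fold from the inside: start with 3/1.
  6 + 1/3 = 19/3
  2 + 3/19 = 41/19
  3 + 19/41 = 142/41
  12 + 41/142 = 1745/142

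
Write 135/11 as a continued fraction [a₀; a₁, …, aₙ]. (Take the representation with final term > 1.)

135 = 12·11 + 3
11 = 3·3 + 2
3 = 1·2 + 1
2 = 2·1 + 0  (stop)
So 135/11 = [12; 3, 1, 2].

[12; 3, 1, 2]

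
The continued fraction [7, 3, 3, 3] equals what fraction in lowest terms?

241/33

Using pₖ = aₖpₖ₋₁ + pₖ₋₂ and qₖ = aₖqₖ₋₁ + qₖ₋₂:
  k=0: a=7, p=7, q=1
  k=1: a=3, p=22, q=3
  k=2: a=3, p=73, q=10
  k=3: a=3, p=241, q=33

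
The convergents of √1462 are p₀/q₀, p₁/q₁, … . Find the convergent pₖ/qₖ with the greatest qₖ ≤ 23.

650/17

√1462 = [38; 4, 4, 4, 76, …] (period length 4).
Convergents:
  p_0/q_0 = 38/1
  p_1/q_1 = 153/4
  p_2/q_2 = 650/17
  p_3/q_3 = 2753/72
q_2 = 17 ≤ 23 < 72 = q_3, so the answer is 650/17.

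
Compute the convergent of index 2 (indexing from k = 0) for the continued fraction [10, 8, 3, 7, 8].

Using pₖ = aₖpₖ₋₁ + pₖ₋₂, qₖ = aₖqₖ₋₁ + qₖ₋₂ (with p₋₁=1, p₋₂=0, q₋₁=0, q₋₂=1):
  k=0: a=10, p=10, q=1
  k=1: a=8, p=81, q=8
  k=2: a=3, p=253, q=25

253/25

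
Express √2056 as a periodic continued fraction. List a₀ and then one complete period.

[45; 2, 1, 10, 1, 2, 90]

a₀ = ⌊√2056⌋ = 45.
With m₀=0, d₀=1 and mₖ₊₁ = dₖaₖ − mₖ, dₖ₊₁ = (n − mₖ₊₁²)/dₖ, aₖ₊₁ = ⌊(a₀+mₖ₊₁)/dₖ₊₁⌋:
  k=1: m=45, d=31, a=2
  k=2: m=17, d=57, a=1
  k=3: m=40, d=8, a=10
  k=4: m=40, d=57, a=1
  k=5: m=17, d=31, a=2
  k=6: m=45, d=1, a=90
d=1 and a=2a₀=90 at k=6, so the next step gives (m, d) = (45, 31) again — its k=1 value — and the period has length 6.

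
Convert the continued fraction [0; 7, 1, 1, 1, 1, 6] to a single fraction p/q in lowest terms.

Fold from the inside: start with 6/1.
  1 + 1/6 = 7/6
  1 + 6/7 = 13/7
  1 + 7/13 = 20/13
  1 + 13/20 = 33/20
  7 + 20/33 = 251/33
  0 + 33/251 = 33/251

33/251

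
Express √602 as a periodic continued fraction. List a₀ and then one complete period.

a₀ = ⌊√602⌋ = 24.

[24; 1, 1, 6, 1, 1, 48]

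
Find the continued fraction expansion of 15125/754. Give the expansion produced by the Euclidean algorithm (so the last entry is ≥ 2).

15125 = 20·754 + 45
754 = 16·45 + 34
45 = 1·34 + 11
34 = 3·11 + 1
11 = 11·1 + 0  (stop)
So 15125/754 = [20; 16, 1, 3, 11].

[20; 16, 1, 3, 11]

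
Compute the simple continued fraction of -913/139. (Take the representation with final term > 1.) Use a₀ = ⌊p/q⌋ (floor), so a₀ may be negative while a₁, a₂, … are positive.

[-7; 2, 3, 6, 3]

-913 = -7*139 + 60
139 = 2*60 + 19
60 = 3*19 + 3
19 = 6*3 + 1
3 = 3*1 + 0  (stop)
So -913/139 = [-7; 2, 3, 6, 3].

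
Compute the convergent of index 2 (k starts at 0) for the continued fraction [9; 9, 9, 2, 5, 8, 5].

Using pₖ = aₖpₖ₋₁ + pₖ₋₂, qₖ = aₖqₖ₋₁ + qₖ₋₂ (with p₋₁=1, p₋₂=0, q₋₁=0, q₋₂=1):
  k=0: a=9, p=9, q=1
  k=1: a=9, p=82, q=9
  k=2: a=9, p=747, q=82

747/82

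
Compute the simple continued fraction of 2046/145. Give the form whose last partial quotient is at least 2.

[14; 9, 16]

2046 = 14·145 + 16
145 = 9·16 + 1
16 = 16·1 + 0  (stop)
So 2046/145 = [14; 9, 16].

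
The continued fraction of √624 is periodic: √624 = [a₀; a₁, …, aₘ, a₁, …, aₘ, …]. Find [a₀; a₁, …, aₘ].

[24; 1, 48]

a₀ = ⌊√624⌋ = 24.
With m₀=0, d₀=1 and mₖ₊₁ = dₖaₖ − mₖ, dₖ₊₁ = (n − mₖ₊₁²)/dₖ, aₖ₊₁ = ⌊(a₀+mₖ₊₁)/dₖ₊₁⌋:
  k=1: m=24, d=48, a=1
  k=2: m=24, d=1, a=48
d=1 and a=2a₀=48 at k=2, so the next step gives (m, d) = (24, 48) again — its k=1 value — and the period has length 2.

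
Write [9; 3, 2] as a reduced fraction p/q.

65/7

Using pₖ = aₖpₖ₋₁ + pₖ₋₂ and qₖ = aₖqₖ₋₁ + qₖ₋₂:
  k=0: a=9, p=9, q=1
  k=1: a=3, p=28, q=3
  k=2: a=2, p=65, q=7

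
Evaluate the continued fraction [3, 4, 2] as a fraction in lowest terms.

29/9

Using pₖ = aₖpₖ₋₁ + pₖ₋₂ and qₖ = aₖqₖ₋₁ + qₖ₋₂:
  k=0: a=3, p=3, q=1
  k=1: a=4, p=13, q=4
  k=2: a=2, p=29, q=9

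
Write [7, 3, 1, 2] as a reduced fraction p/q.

80/11

Fold from the inside: start with 2/1.
  1 + 1/2 = 3/2
  3 + 2/3 = 11/3
  7 + 3/11 = 80/11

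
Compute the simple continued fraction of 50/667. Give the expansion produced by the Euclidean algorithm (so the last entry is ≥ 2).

[0; 13, 2, 1, 16]

50 = 0×667 + 50
667 = 13×50 + 17
50 = 2×17 + 16
17 = 1×16 + 1
16 = 16×1 + 0  (stop)
So 50/667 = [0; 13, 2, 1, 16].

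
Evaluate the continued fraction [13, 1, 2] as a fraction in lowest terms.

Using pₖ = aₖpₖ₋₁ + pₖ₋₂ and qₖ = aₖqₖ₋₁ + qₖ₋₂:
  k=0: a=13, p=13, q=1
  k=1: a=1, p=14, q=1
  k=2: a=2, p=41, q=3

41/3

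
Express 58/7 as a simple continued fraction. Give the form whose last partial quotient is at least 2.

[8; 3, 2]

58 = 8×7 + 2
7 = 3×2 + 1
2 = 2×1 + 0  (stop)
So 58/7 = [8; 3, 2].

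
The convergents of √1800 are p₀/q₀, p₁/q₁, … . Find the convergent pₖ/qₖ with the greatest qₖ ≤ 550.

19601/462

√1800 = [42; 2, 2, 1, 8, 1, 2, 2, 84, …] (period length 8).
Convergents:
  p_0/q_0 = 42/1
  p_1/q_1 = 85/2
  p_2/q_2 = 212/5
  p_3/q_3 = 297/7
  p_4/q_4 = 2588/61
  p_5/q_5 = 2885/68
  p_6/q_6 = 8358/197
  p_7/q_7 = 19601/462
  p_8/q_8 = 1654842/39005
q_7 = 462 ≤ 550 < 39005 = q_8, so the answer is 19601/462.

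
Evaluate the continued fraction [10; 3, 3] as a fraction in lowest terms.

Using pₖ = aₖpₖ₋₁ + pₖ₋₂ and qₖ = aₖqₖ₋₁ + qₖ₋₂:
  k=0: a=10, p=10, q=1
  k=1: a=3, p=31, q=3
  k=2: a=3, p=103, q=10

103/10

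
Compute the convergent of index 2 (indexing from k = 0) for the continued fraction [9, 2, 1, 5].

28/3

Using pₖ = aₖpₖ₋₁ + pₖ₋₂, qₖ = aₖqₖ₋₁ + qₖ₋₂ (with p₋₁=1, p₋₂=0, q₋₁=0, q₋₂=1):
  k=0: a=9, p=9, q=1
  k=1: a=2, p=19, q=2
  k=2: a=1, p=28, q=3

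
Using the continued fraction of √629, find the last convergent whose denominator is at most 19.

√629 = [25; 12, 1, 1, 12, 50, …] (period length 5).
Convergents:
  p_0/q_0 = 25/1
  p_1/q_1 = 301/12
  p_2/q_2 = 326/13
  p_3/q_3 = 627/25
q_2 = 13 ≤ 19 < 25 = q_3, so the answer is 326/13.

326/13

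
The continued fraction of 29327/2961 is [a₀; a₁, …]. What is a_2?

9

29327 = 9·2961 + 2678   →  a_0 = 9
2961 = 1·2678 + 283   →  a_1 = 1
2678 = 9·283 + 131   →  a_2 = 9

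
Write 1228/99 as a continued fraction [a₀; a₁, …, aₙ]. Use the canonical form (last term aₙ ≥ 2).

1228 = 12*99 + 40
99 = 2*40 + 19
40 = 2*19 + 2
19 = 9*2 + 1
2 = 2*1 + 0  (stop)
So 1228/99 = [12; 2, 2, 9, 2].

[12; 2, 2, 9, 2]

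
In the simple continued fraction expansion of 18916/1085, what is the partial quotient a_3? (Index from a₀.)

18916 = 17·1085 + 471   →  a_0 = 17
1085 = 2·471 + 143   →  a_1 = 2
471 = 3·143 + 42   →  a_2 = 3
143 = 3·42 + 17   →  a_3 = 3

3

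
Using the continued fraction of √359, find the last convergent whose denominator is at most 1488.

√359 = [18; 1, 17, 1, 36, …] (period length 4).
Convergents:
  p_0/q_0 = 18/1
  p_1/q_1 = 19/1
  p_2/q_2 = 341/18
  p_3/q_3 = 360/19
  p_4/q_4 = 13301/702
  p_5/q_5 = 13661/721
  p_6/q_6 = 245538/12959
q_5 = 721 ≤ 1488 < 12959 = q_6, so the answer is 13661/721.

13661/721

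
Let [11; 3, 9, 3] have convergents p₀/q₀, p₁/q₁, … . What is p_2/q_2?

317/28

Using pₖ = aₖpₖ₋₁ + pₖ₋₂, qₖ = aₖqₖ₋₁ + qₖ₋₂ (with p₋₁=1, p₋₂=0, q₋₁=0, q₋₂=1):
  k=0: a=11, p=11, q=1
  k=1: a=3, p=34, q=3
  k=2: a=9, p=317, q=28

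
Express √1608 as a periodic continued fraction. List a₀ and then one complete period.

[40; 10, 80]

a₀ = ⌊√1608⌋ = 40.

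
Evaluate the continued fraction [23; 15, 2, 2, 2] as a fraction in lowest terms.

Using pₖ = aₖpₖ₋₁ + pₖ₋₂ and qₖ = aₖqₖ₋₁ + qₖ₋₂:
  k=0: a=23, p=23, q=1
  k=1: a=15, p=346, q=15
  k=2: a=2, p=715, q=31
  k=3: a=2, p=1776, q=77
  k=4: a=2, p=4267, q=185

4267/185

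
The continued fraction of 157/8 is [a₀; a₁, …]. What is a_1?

1

157 = 19·8 + 5   →  a_0 = 19
8 = 1·5 + 3   →  a_1 = 1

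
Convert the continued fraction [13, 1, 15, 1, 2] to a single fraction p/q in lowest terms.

Using pₖ = aₖpₖ₋₁ + pₖ₋₂ and qₖ = aₖqₖ₋₁ + qₖ₋₂:
  k=0: a=13, p=13, q=1
  k=1: a=1, p=14, q=1
  k=2: a=15, p=223, q=16
  k=3: a=1, p=237, q=17
  k=4: a=2, p=697, q=50

697/50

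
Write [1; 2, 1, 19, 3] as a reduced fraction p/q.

Using pₖ = aₖpₖ₋₁ + pₖ₋₂ and qₖ = aₖqₖ₋₁ + qₖ₋₂:
  k=0: a=1, p=1, q=1
  k=1: a=2, p=3, q=2
  k=2: a=1, p=4, q=3
  k=3: a=19, p=79, q=59
  k=4: a=3, p=241, q=180

241/180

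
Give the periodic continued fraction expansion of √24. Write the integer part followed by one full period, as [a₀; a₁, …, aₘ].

[4; 1, 8]

a₀ = ⌊√24⌋ = 4.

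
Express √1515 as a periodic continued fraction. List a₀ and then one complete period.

a₀ = ⌊√1515⌋ = 38.
With m₀=0, d₀=1 and mₖ₊₁ = dₖaₖ − mₖ, dₖ₊₁ = (n − mₖ₊₁²)/dₖ, aₖ₊₁ = ⌊(a₀+mₖ₊₁)/dₖ₊₁⌋:
  k=1: m=38, d=71, a=1
  k=2: m=33, d=6, a=11
  k=3: m=33, d=71, a=1
  k=4: m=38, d=1, a=76
d=1 and a=2a₀=76 at k=4, so the next step gives (m, d) = (38, 71) again — its k=1 value — and the period has length 4.

[38; 1, 11, 1, 76]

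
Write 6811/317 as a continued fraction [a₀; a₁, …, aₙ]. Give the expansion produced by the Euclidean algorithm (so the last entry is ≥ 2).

[21; 2, 17, 9]

6811 = 21×317 + 154
317 = 2×154 + 9
154 = 17×9 + 1
9 = 9×1 + 0  (stop)
So 6811/317 = [21; 2, 17, 9].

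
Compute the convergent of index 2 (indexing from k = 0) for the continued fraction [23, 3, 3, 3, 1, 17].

Using pₖ = aₖpₖ₋₁ + pₖ₋₂, qₖ = aₖqₖ₋₁ + qₖ₋₂ (with p₋₁=1, p₋₂=0, q₋₁=0, q₋₂=1):
  k=0: a=23, p=23, q=1
  k=1: a=3, p=70, q=3
  k=2: a=3, p=233, q=10

233/10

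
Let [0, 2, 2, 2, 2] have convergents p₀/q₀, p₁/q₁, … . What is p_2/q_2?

Using pₖ = aₖpₖ₋₁ + pₖ₋₂, qₖ = aₖqₖ₋₁ + qₖ₋₂ (with p₋₁=1, p₋₂=0, q₋₁=0, q₋₂=1):
  k=0: a=0, p=0, q=1
  k=1: a=2, p=1, q=2
  k=2: a=2, p=2, q=5

2/5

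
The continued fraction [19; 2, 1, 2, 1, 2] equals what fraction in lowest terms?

581/30

Fold from the inside: start with 2/1.
  1 + 1/2 = 3/2
  2 + 2/3 = 8/3
  1 + 3/8 = 11/8
  2 + 8/11 = 30/11
  19 + 11/30 = 581/30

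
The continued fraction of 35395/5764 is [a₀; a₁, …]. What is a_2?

9

35395 = 6·5764 + 811   →  a_0 = 6
5764 = 7·811 + 87   →  a_1 = 7
811 = 9·87 + 28   →  a_2 = 9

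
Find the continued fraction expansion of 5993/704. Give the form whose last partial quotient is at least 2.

5993 = 8×704 + 361
704 = 1×361 + 343
361 = 1×343 + 18
343 = 19×18 + 1
18 = 18×1 + 0  (stop)
So 5993/704 = [8; 1, 1, 19, 18].

[8; 1, 1, 19, 18]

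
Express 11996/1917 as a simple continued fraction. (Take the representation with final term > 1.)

[6; 3, 1, 7, 2, 1, 2, 7]

11996 = 6×1917 + 494
1917 = 3×494 + 435
494 = 1×435 + 59
435 = 7×59 + 22
59 = 2×22 + 15
22 = 1×15 + 7
15 = 2×7 + 1
7 = 7×1 + 0  (stop)
So 11996/1917 = [6; 3, 1, 7, 2, 1, 2, 7].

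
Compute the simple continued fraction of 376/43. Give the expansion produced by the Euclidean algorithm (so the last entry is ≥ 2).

376 = 8·43 + 32
43 = 1·32 + 11
32 = 2·11 + 10
11 = 1·10 + 1
10 = 10·1 + 0  (stop)
So 376/43 = [8; 1, 2, 1, 10].

[8; 1, 2, 1, 10]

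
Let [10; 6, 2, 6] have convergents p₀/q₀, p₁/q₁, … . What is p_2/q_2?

Using pₖ = aₖpₖ₋₁ + pₖ₋₂, qₖ = aₖqₖ₋₁ + qₖ₋₂ (with p₋₁=1, p₋₂=0, q₋₁=0, q₋₂=1):
  k=0: a=10, p=10, q=1
  k=1: a=6, p=61, q=6
  k=2: a=2, p=132, q=13

132/13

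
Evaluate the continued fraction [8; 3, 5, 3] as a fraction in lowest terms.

424/51

Fold from the inside: start with 3/1.
  5 + 1/3 = 16/3
  3 + 3/16 = 51/16
  8 + 16/51 = 424/51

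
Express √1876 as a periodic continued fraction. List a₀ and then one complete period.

[43; 3, 5, 12, 5, 3, 86]

a₀ = ⌊√1876⌋ = 43.
With m₀=0, d₀=1 and mₖ₊₁ = dₖaₖ − mₖ, dₖ₊₁ = (n − mₖ₊₁²)/dₖ, aₖ₊₁ = ⌊(a₀+mₖ₊₁)/dₖ₊₁⌋:
  k=1: m=43, d=27, a=3
  k=2: m=38, d=16, a=5
  k=3: m=42, d=7, a=12
  k=4: m=42, d=16, a=5
  k=5: m=38, d=27, a=3
  k=6: m=43, d=1, a=86
d=1 and a=2a₀=86 at k=6, so the next step gives (m, d) = (43, 27) again — its k=1 value — and the period has length 6.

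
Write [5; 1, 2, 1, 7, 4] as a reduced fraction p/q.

Using pₖ = aₖpₖ₋₁ + pₖ₋₂ and qₖ = aₖqₖ₋₁ + qₖ₋₂:
  k=0: a=5, p=5, q=1
  k=1: a=1, p=6, q=1
  k=2: a=2, p=17, q=3
  k=3: a=1, p=23, q=4
  k=4: a=7, p=178, q=31
  k=5: a=4, p=735, q=128

735/128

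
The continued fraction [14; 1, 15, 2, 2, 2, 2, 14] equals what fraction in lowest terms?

Fold from the inside: start with 14/1.
  2 + 1/14 = 29/14
  2 + 14/29 = 72/29
  2 + 29/72 = 173/72
  2 + 72/173 = 418/173
  15 + 173/418 = 6443/418
  1 + 418/6443 = 6861/6443
  14 + 6443/6861 = 102497/6861

102497/6861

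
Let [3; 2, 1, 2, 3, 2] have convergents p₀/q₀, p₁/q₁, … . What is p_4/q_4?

91/27

Using pₖ = aₖpₖ₋₁ + pₖ₋₂, qₖ = aₖqₖ₋₁ + qₖ₋₂ (with p₋₁=1, p₋₂=0, q₋₁=0, q₋₂=1):
  k=0: a=3, p=3, q=1
  k=1: a=2, p=7, q=2
  k=2: a=1, p=10, q=3
  k=3: a=2, p=27, q=8
  k=4: a=3, p=91, q=27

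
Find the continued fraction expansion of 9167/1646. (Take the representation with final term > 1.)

[5; 1, 1, 3, 9, 8, 3]

9167 = 5*1646 + 937
1646 = 1*937 + 709
937 = 1*709 + 228
709 = 3*228 + 25
228 = 9*25 + 3
25 = 8*3 + 1
3 = 3*1 + 0  (stop)
So 9167/1646 = [5; 1, 1, 3, 9, 8, 3].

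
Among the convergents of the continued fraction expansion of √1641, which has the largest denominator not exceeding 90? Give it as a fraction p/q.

2228/55

√1641 = [40; 1, 1, 26, 1, 1, 80, …] (period length 6).
Convergents:
  p_0/q_0 = 40/1
  p_1/q_1 = 41/1
  p_2/q_2 = 81/2
  p_3/q_3 = 2147/53
  p_4/q_4 = 2228/55
  p_5/q_5 = 4375/108
q_4 = 55 ≤ 90 < 108 = q_5, so the answer is 2228/55.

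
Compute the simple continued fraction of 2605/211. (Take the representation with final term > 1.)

[12; 2, 1, 8, 8]

2605 = 12×211 + 73
211 = 2×73 + 65
73 = 1×65 + 8
65 = 8×8 + 1
8 = 8×1 + 0  (stop)
So 2605/211 = [12; 2, 1, 8, 8].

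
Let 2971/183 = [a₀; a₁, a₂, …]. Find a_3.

2971 = 16·183 + 43   →  a_0 = 16
183 = 4·43 + 11   →  a_1 = 4
43 = 3·11 + 10   →  a_2 = 3
11 = 1·10 + 1   →  a_3 = 1

1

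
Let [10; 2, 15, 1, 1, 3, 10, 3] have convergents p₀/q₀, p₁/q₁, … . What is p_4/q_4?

Using pₖ = aₖpₖ₋₁ + pₖ₋₂, qₖ = aₖqₖ₋₁ + qₖ₋₂ (with p₋₁=1, p₋₂=0, q₋₁=0, q₋₂=1):
  k=0: a=10, p=10, q=1
  k=1: a=2, p=21, q=2
  k=2: a=15, p=325, q=31
  k=3: a=1, p=346, q=33
  k=4: a=1, p=671, q=64

671/64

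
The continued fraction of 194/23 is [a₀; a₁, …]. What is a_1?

194 = 8·23 + 10   →  a_0 = 8
23 = 2·10 + 3   →  a_1 = 2

2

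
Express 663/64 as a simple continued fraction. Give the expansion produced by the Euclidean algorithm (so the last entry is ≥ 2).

[10; 2, 1, 3, 1, 1, 2]

663 = 10*64 + 23
64 = 2*23 + 18
23 = 1*18 + 5
18 = 3*5 + 3
5 = 1*3 + 2
3 = 1*2 + 1
2 = 2*1 + 0  (stop)
So 663/64 = [10; 2, 1, 3, 1, 1, 2].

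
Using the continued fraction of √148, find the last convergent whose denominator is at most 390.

√148 = [12; 6, 24, …] (period length 2).
Convergents:
  p_0/q_0 = 12/1
  p_1/q_1 = 73/6
  p_2/q_2 = 1764/145
  p_3/q_3 = 10657/876
q_2 = 145 ≤ 390 < 876 = q_3, so the answer is 1764/145.

1764/145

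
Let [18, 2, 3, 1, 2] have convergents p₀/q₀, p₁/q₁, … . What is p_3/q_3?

Using pₖ = aₖpₖ₋₁ + pₖ₋₂, qₖ = aₖqₖ₋₁ + qₖ₋₂ (with p₋₁=1, p₋₂=0, q₋₁=0, q₋₂=1):
  k=0: a=18, p=18, q=1
  k=1: a=2, p=37, q=2
  k=2: a=3, p=129, q=7
  k=3: a=1, p=166, q=9

166/9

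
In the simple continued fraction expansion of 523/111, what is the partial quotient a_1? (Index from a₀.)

523 = 4·111 + 79   →  a_0 = 4
111 = 1·79 + 32   →  a_1 = 1

1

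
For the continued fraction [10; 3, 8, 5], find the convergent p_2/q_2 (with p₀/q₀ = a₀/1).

258/25

Using pₖ = aₖpₖ₋₁ + pₖ₋₂, qₖ = aₖqₖ₋₁ + qₖ₋₂ (with p₋₁=1, p₋₂=0, q₋₁=0, q₋₂=1):
  k=0: a=10, p=10, q=1
  k=1: a=3, p=31, q=3
  k=2: a=8, p=258, q=25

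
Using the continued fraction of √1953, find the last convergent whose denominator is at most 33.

1149/26

√1953 = [44; 5, 5, 3, 12, 3, 5, 5, 88, …] (period length 8).
Convergents:
  p_0/q_0 = 44/1
  p_1/q_1 = 221/5
  p_2/q_2 = 1149/26
  p_3/q_3 = 3668/83
q_2 = 26 ≤ 33 < 83 = q_3, so the answer is 1149/26.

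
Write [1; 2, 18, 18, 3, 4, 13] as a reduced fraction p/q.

Fold from the inside: start with 13/1.
  4 + 1/13 = 53/13
  3 + 13/53 = 172/53
  18 + 53/172 = 3149/172
  18 + 172/3149 = 56854/3149
  2 + 3149/56854 = 116857/56854
  1 + 56854/116857 = 173711/116857

173711/116857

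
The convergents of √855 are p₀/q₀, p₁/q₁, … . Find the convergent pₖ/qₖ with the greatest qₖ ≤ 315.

√855 = [29; 4, 6, 4, 58, …] (period length 4).
Convergents:
  p_0/q_0 = 29/1
  p_1/q_1 = 117/4
  p_2/q_2 = 731/25
  p_3/q_3 = 3041/104
  p_4/q_4 = 177109/6057
q_3 = 104 ≤ 315 < 6057 = q_4, so the answer is 3041/104.

3041/104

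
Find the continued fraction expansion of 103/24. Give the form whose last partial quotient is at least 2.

103 = 4×24 + 7
24 = 3×7 + 3
7 = 2×3 + 1
3 = 3×1 + 0  (stop)
So 103/24 = [4; 3, 2, 3].

[4; 3, 2, 3]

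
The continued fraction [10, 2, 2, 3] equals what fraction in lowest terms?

Using pₖ = aₖpₖ₋₁ + pₖ₋₂ and qₖ = aₖqₖ₋₁ + qₖ₋₂:
  k=0: a=10, p=10, q=1
  k=1: a=2, p=21, q=2
  k=2: a=2, p=52, q=5
  k=3: a=3, p=177, q=17

177/17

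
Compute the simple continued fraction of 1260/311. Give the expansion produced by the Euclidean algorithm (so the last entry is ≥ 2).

1260 = 4×311 + 16
311 = 19×16 + 7
16 = 2×7 + 2
7 = 3×2 + 1
2 = 2×1 + 0  (stop)
So 1260/311 = [4; 19, 2, 3, 2].

[4; 19, 2, 3, 2]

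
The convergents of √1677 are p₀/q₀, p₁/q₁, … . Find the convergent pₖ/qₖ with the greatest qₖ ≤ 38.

√1677 = [40; 1, 19, 2, 19, 1, 80, …] (period length 6).
Convergents:
  p_0/q_0 = 40/1
  p_1/q_1 = 41/1
  p_2/q_2 = 819/20
  p_3/q_3 = 1679/41
q_2 = 20 ≤ 38 < 41 = q_3, so the answer is 819/20.

819/20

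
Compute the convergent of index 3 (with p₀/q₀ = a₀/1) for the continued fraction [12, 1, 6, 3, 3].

Using pₖ = aₖpₖ₋₁ + pₖ₋₂, qₖ = aₖqₖ₋₁ + qₖ₋₂ (with p₋₁=1, p₋₂=0, q₋₁=0, q₋₂=1):
  k=0: a=12, p=12, q=1
  k=1: a=1, p=13, q=1
  k=2: a=6, p=90, q=7
  k=3: a=3, p=283, q=22

283/22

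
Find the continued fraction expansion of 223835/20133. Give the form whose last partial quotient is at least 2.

[11; 8, 2, 19, 1, 18, 3]

223835 = 11*20133 + 2372
20133 = 8*2372 + 1157
2372 = 2*1157 + 58
1157 = 19*58 + 55
58 = 1*55 + 3
55 = 18*3 + 1
3 = 3*1 + 0  (stop)
So 223835/20133 = [11; 8, 2, 19, 1, 18, 3].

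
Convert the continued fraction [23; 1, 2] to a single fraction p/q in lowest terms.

Fold from the inside: start with 2/1.
  1 + 1/2 = 3/2
  23 + 2/3 = 71/3

71/3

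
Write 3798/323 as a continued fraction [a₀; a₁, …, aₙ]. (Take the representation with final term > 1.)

[11; 1, 3, 7, 11]

3798 = 11·323 + 245
323 = 1·245 + 78
245 = 3·78 + 11
78 = 7·11 + 1
11 = 11·1 + 0  (stop)
So 3798/323 = [11; 1, 3, 7, 11].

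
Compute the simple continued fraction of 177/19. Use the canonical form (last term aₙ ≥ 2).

177 = 9·19 + 6
19 = 3·6 + 1
6 = 6·1 + 0  (stop)
So 177/19 = [9; 3, 6].

[9; 3, 6]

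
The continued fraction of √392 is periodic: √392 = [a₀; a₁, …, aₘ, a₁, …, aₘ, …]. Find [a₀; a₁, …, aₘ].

a₀ = ⌊√392⌋ = 19.
With m₀=0, d₀=1 and mₖ₊₁ = dₖaₖ − mₖ, dₖ₊₁ = (n − mₖ₊₁²)/dₖ, aₖ₊₁ = ⌊(a₀+mₖ₊₁)/dₖ₊₁⌋:
  k=1: m=19, d=31, a=1
  k=2: m=12, d=8, a=3
  k=3: m=12, d=31, a=1
  k=4: m=19, d=1, a=38
d=1 and a=2a₀=38 at k=4, so the next step gives (m, d) = (19, 31) again — its k=1 value — and the period has length 4.

[19; 1, 3, 1, 38]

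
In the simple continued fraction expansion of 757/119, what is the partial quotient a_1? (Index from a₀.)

2

757 = 6·119 + 43   →  a_0 = 6
119 = 2·43 + 33   →  a_1 = 2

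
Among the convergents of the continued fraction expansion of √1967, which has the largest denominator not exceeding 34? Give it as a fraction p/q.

887/20

√1967 = [44; 2, 1, 5, 1, 2, 88, …] (period length 6).
Convergents:
  p_0/q_0 = 44/1
  p_1/q_1 = 89/2
  p_2/q_2 = 133/3
  p_3/q_3 = 754/17
  p_4/q_4 = 887/20
  p_5/q_5 = 2528/57
q_4 = 20 ≤ 34 < 57 = q_5, so the answer is 887/20.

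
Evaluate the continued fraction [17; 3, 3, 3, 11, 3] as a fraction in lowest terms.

19933/1152

Fold from the inside: start with 3/1.
  11 + 1/3 = 34/3
  3 + 3/34 = 105/34
  3 + 34/105 = 349/105
  3 + 105/349 = 1152/349
  17 + 349/1152 = 19933/1152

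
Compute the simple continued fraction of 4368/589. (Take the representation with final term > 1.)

[7; 2, 2, 2, 9, 2, 2]

4368 = 7*589 + 245
589 = 2*245 + 99
245 = 2*99 + 47
99 = 2*47 + 5
47 = 9*5 + 2
5 = 2*2 + 1
2 = 2*1 + 0  (stop)
So 4368/589 = [7; 2, 2, 2, 9, 2, 2].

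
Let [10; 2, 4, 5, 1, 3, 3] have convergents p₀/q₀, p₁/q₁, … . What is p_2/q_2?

94/9

Using pₖ = aₖpₖ₋₁ + pₖ₋₂, qₖ = aₖqₖ₋₁ + qₖ₋₂ (with p₋₁=1, p₋₂=0, q₋₁=0, q₋₂=1):
  k=0: a=10, p=10, q=1
  k=1: a=2, p=21, q=2
  k=2: a=4, p=94, q=9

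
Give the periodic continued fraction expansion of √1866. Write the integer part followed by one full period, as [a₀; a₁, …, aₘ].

[43; 5, 14, 5, 86]

a₀ = ⌊√1866⌋ = 43.
With m₀=0, d₀=1 and mₖ₊₁ = dₖaₖ − mₖ, dₖ₊₁ = (n − mₖ₊₁²)/dₖ, aₖ₊₁ = ⌊(a₀+mₖ₊₁)/dₖ₊₁⌋:
  k=1: m=43, d=17, a=5
  k=2: m=42, d=6, a=14
  k=3: m=42, d=17, a=5
  k=4: m=43, d=1, a=86
d=1 and a=2a₀=86 at k=4, so the next step gives (m, d) = (43, 17) again — its k=1 value — and the period has length 4.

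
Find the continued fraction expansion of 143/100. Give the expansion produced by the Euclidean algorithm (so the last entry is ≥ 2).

[1; 2, 3, 14]

143 = 1·100 + 43
100 = 2·43 + 14
43 = 3·14 + 1
14 = 14·1 + 0  (stop)
So 143/100 = [1; 2, 3, 14].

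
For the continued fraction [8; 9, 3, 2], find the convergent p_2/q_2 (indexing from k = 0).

227/28

Using pₖ = aₖpₖ₋₁ + pₖ₋₂, qₖ = aₖqₖ₋₁ + qₖ₋₂ (with p₋₁=1, p₋₂=0, q₋₁=0, q₋₂=1):
  k=0: a=8, p=8, q=1
  k=1: a=9, p=73, q=9
  k=2: a=3, p=227, q=28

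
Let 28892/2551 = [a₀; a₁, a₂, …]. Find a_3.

3

28892 = 11·2551 + 831   →  a_0 = 11
2551 = 3·831 + 58   →  a_1 = 3
831 = 14·58 + 19   →  a_2 = 14
58 = 3·19 + 1   →  a_3 = 3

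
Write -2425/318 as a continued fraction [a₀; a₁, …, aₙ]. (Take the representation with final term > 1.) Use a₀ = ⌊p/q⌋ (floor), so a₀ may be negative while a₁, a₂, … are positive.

[-8; 2, 1, 2, 19, 2]

-2425 = -8*318 + 119
318 = 2*119 + 80
119 = 1*80 + 39
80 = 2*39 + 2
39 = 19*2 + 1
2 = 2*1 + 0  (stop)
So -2425/318 = [-8; 2, 1, 2, 19, 2].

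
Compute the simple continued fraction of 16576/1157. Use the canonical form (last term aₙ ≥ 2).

16576 = 14*1157 + 378
1157 = 3*378 + 23
378 = 16*23 + 10
23 = 2*10 + 3
10 = 3*3 + 1
3 = 3*1 + 0  (stop)
So 16576/1157 = [14; 3, 16, 2, 3, 3].

[14; 3, 16, 2, 3, 3]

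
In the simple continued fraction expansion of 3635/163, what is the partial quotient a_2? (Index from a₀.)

3

3635 = 22·163 + 49   →  a_0 = 22
163 = 3·49 + 16   →  a_1 = 3
49 = 3·16 + 1   →  a_2 = 3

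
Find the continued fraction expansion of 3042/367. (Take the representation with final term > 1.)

[8; 3, 2, 6, 8]

3042 = 8·367 + 106
367 = 3·106 + 49
106 = 2·49 + 8
49 = 6·8 + 1
8 = 8·1 + 0  (stop)
So 3042/367 = [8; 3, 2, 6, 8].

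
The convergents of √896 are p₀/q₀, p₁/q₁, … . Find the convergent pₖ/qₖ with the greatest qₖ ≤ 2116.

√896 = [29; 1, 13, 1, 58, …] (period length 4).
Convergents:
  p_0/q_0 = 29/1
  p_1/q_1 = 30/1
  p_2/q_2 = 419/14
  p_3/q_3 = 449/15
  p_4/q_4 = 26461/884
  p_5/q_5 = 26910/899
  p_6/q_6 = 376291/12571
q_5 = 899 ≤ 2116 < 12571 = q_6, so the answer is 26910/899.

26910/899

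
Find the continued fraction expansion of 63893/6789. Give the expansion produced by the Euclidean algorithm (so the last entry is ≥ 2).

[9; 2, 2, 3, 6, 2, 9, 3]

63893 = 9*6789 + 2792
6789 = 2*2792 + 1205
2792 = 2*1205 + 382
1205 = 3*382 + 59
382 = 6*59 + 28
59 = 2*28 + 3
28 = 9*3 + 1
3 = 3*1 + 0  (stop)
So 63893/6789 = [9; 2, 2, 3, 6, 2, 9, 3].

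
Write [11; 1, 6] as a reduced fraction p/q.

83/7

Using pₖ = aₖpₖ₋₁ + pₖ₋₂ and qₖ = aₖqₖ₋₁ + qₖ₋₂:
  k=0: a=11, p=11, q=1
  k=1: a=1, p=12, q=1
  k=2: a=6, p=83, q=7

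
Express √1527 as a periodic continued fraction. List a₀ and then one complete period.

[39; 13, 78]

a₀ = ⌊√1527⌋ = 39.
With m₀=0, d₀=1 and mₖ₊₁ = dₖaₖ − mₖ, dₖ₊₁ = (n − mₖ₊₁²)/dₖ, aₖ₊₁ = ⌊(a₀+mₖ₊₁)/dₖ₊₁⌋:
  k=1: m=39, d=6, a=13
  k=2: m=39, d=1, a=78
d=1 and a=2a₀=78 at k=2, so the next step gives (m, d) = (39, 6) again — its k=1 value — and the period has length 2.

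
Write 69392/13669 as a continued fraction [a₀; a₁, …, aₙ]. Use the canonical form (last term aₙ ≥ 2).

[5; 13, 18, 19, 3]

69392 = 5*13669 + 1047
13669 = 13*1047 + 58
1047 = 18*58 + 3
58 = 19*3 + 1
3 = 3*1 + 0  (stop)
So 69392/13669 = [5; 13, 18, 19, 3].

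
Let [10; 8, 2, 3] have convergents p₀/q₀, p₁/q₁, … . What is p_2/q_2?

172/17

Using pₖ = aₖpₖ₋₁ + pₖ₋₂, qₖ = aₖqₖ₋₁ + qₖ₋₂ (with p₋₁=1, p₋₂=0, q₋₁=0, q₋₂=1):
  k=0: a=10, p=10, q=1
  k=1: a=8, p=81, q=8
  k=2: a=2, p=172, q=17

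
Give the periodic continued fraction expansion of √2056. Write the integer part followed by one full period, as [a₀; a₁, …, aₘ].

a₀ = ⌊√2056⌋ = 45.

[45; 2, 1, 10, 1, 2, 90]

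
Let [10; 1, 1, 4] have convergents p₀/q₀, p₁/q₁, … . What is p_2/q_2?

21/2

Using pₖ = aₖpₖ₋₁ + pₖ₋₂, qₖ = aₖqₖ₋₁ + qₖ₋₂ (with p₋₁=1, p₋₂=0, q₋₁=0, q₋₂=1):
  k=0: a=10, p=10, q=1
  k=1: a=1, p=11, q=1
  k=2: a=1, p=21, q=2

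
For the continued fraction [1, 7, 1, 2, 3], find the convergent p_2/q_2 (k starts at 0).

9/8

Using pₖ = aₖpₖ₋₁ + pₖ₋₂, qₖ = aₖqₖ₋₁ + qₖ₋₂ (with p₋₁=1, p₋₂=0, q₋₁=0, q₋₂=1):
  k=0: a=1, p=1, q=1
  k=1: a=7, p=8, q=7
  k=2: a=1, p=9, q=8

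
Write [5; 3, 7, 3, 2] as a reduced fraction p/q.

Fold from the inside: start with 2/1.
  3 + 1/2 = 7/2
  7 + 2/7 = 51/7
  3 + 7/51 = 160/51
  5 + 51/160 = 851/160

851/160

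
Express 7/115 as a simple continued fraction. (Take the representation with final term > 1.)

7 = 0×115 + 7
115 = 16×7 + 3
7 = 2×3 + 1
3 = 3×1 + 0  (stop)
So 7/115 = [0; 16, 2, 3].

[0; 16, 2, 3]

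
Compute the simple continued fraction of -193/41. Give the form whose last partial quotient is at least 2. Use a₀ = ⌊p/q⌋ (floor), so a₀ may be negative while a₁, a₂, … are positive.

[-5; 3, 2, 2, 2]

-193 = -5*41 + 12
41 = 3*12 + 5
12 = 2*5 + 2
5 = 2*2 + 1
2 = 2*1 + 0  (stop)
So -193/41 = [-5; 3, 2, 2, 2].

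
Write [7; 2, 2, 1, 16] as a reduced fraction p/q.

Fold from the inside: start with 16/1.
  1 + 1/16 = 17/16
  2 + 16/17 = 50/17
  2 + 17/50 = 117/50
  7 + 50/117 = 869/117

869/117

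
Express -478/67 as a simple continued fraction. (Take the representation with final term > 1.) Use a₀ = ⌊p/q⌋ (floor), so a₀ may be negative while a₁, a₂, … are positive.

-478 = -8·67 + 58
67 = 1·58 + 9
58 = 6·9 + 4
9 = 2·4 + 1
4 = 4·1 + 0  (stop)
So -478/67 = [-8; 1, 6, 2, 4].

[-8; 1, 6, 2, 4]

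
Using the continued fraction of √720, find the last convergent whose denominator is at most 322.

√720 = [26; 1, 4, 1, 52, …] (period length 4).
Convergents:
  p_0/q_0 = 26/1
  p_1/q_1 = 27/1
  p_2/q_2 = 134/5
  p_3/q_3 = 161/6
  p_4/q_4 = 8506/317
  p_5/q_5 = 8667/323
q_4 = 317 ≤ 322 < 323 = q_5, so the answer is 8506/317.

8506/317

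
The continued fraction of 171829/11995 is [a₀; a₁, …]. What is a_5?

171829 = 14·11995 + 3899   →  a_0 = 14
11995 = 3·3899 + 298   →  a_1 = 3
3899 = 13·298 + 25   →  a_2 = 13
298 = 11·25 + 23   →  a_3 = 11
25 = 1·23 + 2   →  a_4 = 1
23 = 11·2 + 1   →  a_5 = 11

11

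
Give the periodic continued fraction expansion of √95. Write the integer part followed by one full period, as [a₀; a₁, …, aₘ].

[9; 1, 2, 1, 18]

a₀ = ⌊√95⌋ = 9.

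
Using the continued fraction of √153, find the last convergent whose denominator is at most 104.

√153 = [12; 2, 1, 2, 2, 2, 1, 2, 24, …] (period length 8).
Convergents:
  p_0/q_0 = 12/1
  p_1/q_1 = 25/2
  p_2/q_2 = 37/3
  p_3/q_3 = 99/8
  p_4/q_4 = 235/19
  p_5/q_5 = 569/46
  p_6/q_6 = 804/65
  p_7/q_7 = 2177/176
q_6 = 65 ≤ 104 < 176 = q_7, so the answer is 804/65.

804/65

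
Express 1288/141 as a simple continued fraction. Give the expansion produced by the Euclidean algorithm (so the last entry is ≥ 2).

1288 = 9*141 + 19
141 = 7*19 + 8
19 = 2*8 + 3
8 = 2*3 + 2
3 = 1*2 + 1
2 = 2*1 + 0  (stop)
So 1288/141 = [9; 7, 2, 2, 1, 2].

[9; 7, 2, 2, 1, 2]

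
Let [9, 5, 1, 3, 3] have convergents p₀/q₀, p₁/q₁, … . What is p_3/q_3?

211/23

Using pₖ = aₖpₖ₋₁ + pₖ₋₂, qₖ = aₖqₖ₋₁ + qₖ₋₂ (with p₋₁=1, p₋₂=0, q₋₁=0, q₋₂=1):
  k=0: a=9, p=9, q=1
  k=1: a=5, p=46, q=5
  k=2: a=1, p=55, q=6
  k=3: a=3, p=211, q=23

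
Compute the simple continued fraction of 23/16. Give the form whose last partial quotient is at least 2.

[1; 2, 3, 2]

23 = 1×16 + 7
16 = 2×7 + 2
7 = 3×2 + 1
2 = 2×1 + 0  (stop)
So 23/16 = [1; 2, 3, 2].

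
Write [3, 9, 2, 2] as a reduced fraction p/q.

146/47

Fold from the inside: start with 2/1.
  2 + 1/2 = 5/2
  9 + 2/5 = 47/5
  3 + 5/47 = 146/47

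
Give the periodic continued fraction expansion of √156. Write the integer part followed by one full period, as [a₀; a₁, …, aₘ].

[12; 2, 24]

a₀ = ⌊√156⌋ = 12.
With m₀=0, d₀=1 and mₖ₊₁ = dₖaₖ − mₖ, dₖ₊₁ = (n − mₖ₊₁²)/dₖ, aₖ₊₁ = ⌊(a₀+mₖ₊₁)/dₖ₊₁⌋:
  k=1: m=12, d=12, a=2
  k=2: m=12, d=1, a=24
d=1 and a=2a₀=24 at k=2, so the next step gives (m, d) = (12, 12) again — its k=1 value — and the period has length 2.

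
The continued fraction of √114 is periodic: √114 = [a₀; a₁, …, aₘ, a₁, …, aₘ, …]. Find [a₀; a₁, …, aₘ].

a₀ = ⌊√114⌋ = 10.
With m₀=0, d₀=1 and mₖ₊₁ = dₖaₖ − mₖ, dₖ₊₁ = (n − mₖ₊₁²)/dₖ, aₖ₊₁ = ⌊(a₀+mₖ₊₁)/dₖ₊₁⌋:
  k=1: m=10, d=14, a=1
  k=2: m=4, d=7, a=2
  k=3: m=10, d=2, a=10
  k=4: m=10, d=7, a=2
  k=5: m=4, d=14, a=1
  k=6: m=10, d=1, a=20
d=1 and a=2a₀=20 at k=6, so the next step gives (m, d) = (10, 14) again — its k=1 value — and the period has length 6.

[10; 1, 2, 10, 2, 1, 20]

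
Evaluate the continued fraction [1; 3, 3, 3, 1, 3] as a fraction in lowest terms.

Using pₖ = aₖpₖ₋₁ + pₖ₋₂ and qₖ = aₖqₖ₋₁ + qₖ₋₂:
  k=0: a=1, p=1, q=1
  k=1: a=3, p=4, q=3
  k=2: a=3, p=13, q=10
  k=3: a=3, p=43, q=33
  k=4: a=1, p=56, q=43
  k=5: a=3, p=211, q=162

211/162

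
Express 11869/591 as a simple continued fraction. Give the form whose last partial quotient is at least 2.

11869 = 20·591 + 49
591 = 12·49 + 3
49 = 16·3 + 1
3 = 3·1 + 0  (stop)
So 11869/591 = [20; 12, 16, 3].

[20; 12, 16, 3]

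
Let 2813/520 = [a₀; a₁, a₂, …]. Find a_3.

2813 = 5·520 + 213   →  a_0 = 5
520 = 2·213 + 94   →  a_1 = 2
213 = 2·94 + 25   →  a_2 = 2
94 = 3·25 + 19   →  a_3 = 3

3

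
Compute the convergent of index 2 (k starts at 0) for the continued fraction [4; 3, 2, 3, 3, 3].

Using pₖ = aₖpₖ₋₁ + pₖ₋₂, qₖ = aₖqₖ₋₁ + qₖ₋₂ (with p₋₁=1, p₋₂=0, q₋₁=0, q₋₂=1):
  k=0: a=4, p=4, q=1
  k=1: a=3, p=13, q=3
  k=2: a=2, p=30, q=7

30/7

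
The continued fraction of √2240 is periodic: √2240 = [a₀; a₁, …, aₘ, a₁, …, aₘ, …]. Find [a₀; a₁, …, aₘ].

a₀ = ⌊√2240⌋ = 47.
With m₀=0, d₀=1 and mₖ₊₁ = dₖaₖ − mₖ, dₖ₊₁ = (n − mₖ₊₁²)/dₖ, aₖ₊₁ = ⌊(a₀+mₖ₊₁)/dₖ₊₁⌋:
  k=1: m=47, d=31, a=3
  k=2: m=46, d=4, a=23
  k=3: m=46, d=31, a=3
  k=4: m=47, d=1, a=94
d=1 and a=2a₀=94 at k=4, so the next step gives (m, d) = (47, 31) again — its k=1 value — and the period has length 4.

[47; 3, 23, 3, 94]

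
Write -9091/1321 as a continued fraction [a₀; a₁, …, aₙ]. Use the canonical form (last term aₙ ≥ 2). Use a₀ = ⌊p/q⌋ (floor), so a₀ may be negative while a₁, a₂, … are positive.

-9091 = -7*1321 + 156
1321 = 8*156 + 73
156 = 2*73 + 10
73 = 7*10 + 3
10 = 3*3 + 1
3 = 3*1 + 0  (stop)
So -9091/1321 = [-7; 8, 2, 7, 3, 3].

[-7; 8, 2, 7, 3, 3]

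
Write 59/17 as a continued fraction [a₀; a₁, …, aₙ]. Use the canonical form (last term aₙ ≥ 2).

59 = 3·17 + 8
17 = 2·8 + 1
8 = 8·1 + 0  (stop)
So 59/17 = [3; 2, 8].

[3; 2, 8]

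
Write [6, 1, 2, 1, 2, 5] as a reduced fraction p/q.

Using pₖ = aₖpₖ₋₁ + pₖ₋₂ and qₖ = aₖqₖ₋₁ + qₖ₋₂:
  k=0: a=6, p=6, q=1
  k=1: a=1, p=7, q=1
  k=2: a=2, p=20, q=3
  k=3: a=1, p=27, q=4
  k=4: a=2, p=74, q=11
  k=5: a=5, p=397, q=59

397/59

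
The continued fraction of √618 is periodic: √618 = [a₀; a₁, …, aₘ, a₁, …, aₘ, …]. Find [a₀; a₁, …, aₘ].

a₀ = ⌊√618⌋ = 24.
With m₀=0, d₀=1 and mₖ₊₁ = dₖaₖ − mₖ, dₖ₊₁ = (n − mₖ₊₁²)/dₖ, aₖ₊₁ = ⌊(a₀+mₖ₊₁)/dₖ₊₁⌋:
  k=1: m=24, d=42, a=1
  k=2: m=18, d=7, a=6
  k=3: m=24, d=6, a=8
  k=4: m=24, d=7, a=6
  k=5: m=18, d=42, a=1
  k=6: m=24, d=1, a=48
d=1 and a=2a₀=48 at k=6, so the next step gives (m, d) = (24, 42) again — its k=1 value — and the period has length 6.

[24; 1, 6, 8, 6, 1, 48]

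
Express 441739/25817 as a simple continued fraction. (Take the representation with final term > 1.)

441739 = 17×25817 + 2850
25817 = 9×2850 + 167
2850 = 17×167 + 11
167 = 15×11 + 2
11 = 5×2 + 1
2 = 2×1 + 0  (stop)
So 441739/25817 = [17; 9, 17, 15, 5, 2].

[17; 9, 17, 15, 5, 2]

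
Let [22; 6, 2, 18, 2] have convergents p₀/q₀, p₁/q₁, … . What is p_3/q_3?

5317/240

Using pₖ = aₖpₖ₋₁ + pₖ₋₂, qₖ = aₖqₖ₋₁ + qₖ₋₂ (with p₋₁=1, p₋₂=0, q₋₁=0, q₋₂=1):
  k=0: a=22, p=22, q=1
  k=1: a=6, p=133, q=6
  k=2: a=2, p=288, q=13
  k=3: a=18, p=5317, q=240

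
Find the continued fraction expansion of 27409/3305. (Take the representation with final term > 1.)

[8; 3, 2, 2, 3, 3, 17]

27409 = 8·3305 + 969
3305 = 3·969 + 398
969 = 2·398 + 173
398 = 2·173 + 52
173 = 3·52 + 17
52 = 3·17 + 1
17 = 17·1 + 0  (stop)
So 27409/3305 = [8; 3, 2, 2, 3, 3, 17].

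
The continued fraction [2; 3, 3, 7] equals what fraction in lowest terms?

Fold from the inside: start with 7/1.
  3 + 1/7 = 22/7
  3 + 7/22 = 73/22
  2 + 22/73 = 168/73

168/73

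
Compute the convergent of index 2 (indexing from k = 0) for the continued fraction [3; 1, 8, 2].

Using pₖ = aₖpₖ₋₁ + pₖ₋₂, qₖ = aₖqₖ₋₁ + qₖ₋₂ (with p₋₁=1, p₋₂=0, q₋₁=0, q₋₂=1):
  k=0: a=3, p=3, q=1
  k=1: a=1, p=4, q=1
  k=2: a=8, p=35, q=9

35/9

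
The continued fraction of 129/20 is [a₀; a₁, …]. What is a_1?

2

129 = 6·20 + 9   →  a_0 = 6
20 = 2·9 + 2   →  a_1 = 2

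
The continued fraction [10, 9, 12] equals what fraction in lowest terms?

Fold from the inside: start with 12/1.
  9 + 1/12 = 109/12
  10 + 12/109 = 1102/109

1102/109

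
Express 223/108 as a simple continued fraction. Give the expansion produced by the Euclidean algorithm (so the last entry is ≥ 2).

223 = 2*108 + 7
108 = 15*7 + 3
7 = 2*3 + 1
3 = 3*1 + 0  (stop)
So 223/108 = [2; 15, 2, 3].

[2; 15, 2, 3]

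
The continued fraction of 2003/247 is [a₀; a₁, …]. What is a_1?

2003 = 8·247 + 27   →  a_0 = 8
247 = 9·27 + 4   →  a_1 = 9

9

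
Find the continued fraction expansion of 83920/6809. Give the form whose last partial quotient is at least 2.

[12; 3, 12, 1, 3, 1, 2, 12]

83920 = 12×6809 + 2212
6809 = 3×2212 + 173
2212 = 12×173 + 136
173 = 1×136 + 37
136 = 3×37 + 25
37 = 1×25 + 12
25 = 2×12 + 1
12 = 12×1 + 0  (stop)
So 83920/6809 = [12; 3, 12, 1, 3, 1, 2, 12].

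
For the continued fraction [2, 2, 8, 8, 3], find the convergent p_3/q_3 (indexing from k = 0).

341/138

Using pₖ = aₖpₖ₋₁ + pₖ₋₂, qₖ = aₖqₖ₋₁ + qₖ₋₂ (with p₋₁=1, p₋₂=0, q₋₁=0, q₋₂=1):
  k=0: a=2, p=2, q=1
  k=1: a=2, p=5, q=2
  k=2: a=8, p=42, q=17
  k=3: a=8, p=341, q=138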